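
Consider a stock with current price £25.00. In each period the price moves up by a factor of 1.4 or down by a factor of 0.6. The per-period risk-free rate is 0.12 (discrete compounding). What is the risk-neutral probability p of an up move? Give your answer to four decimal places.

p = 0.6500

Risk-neutral probability p = (1 + 0.12 − 0.6)/(1.4 − 0.6) = 0.5200/0.8000 = 0.6500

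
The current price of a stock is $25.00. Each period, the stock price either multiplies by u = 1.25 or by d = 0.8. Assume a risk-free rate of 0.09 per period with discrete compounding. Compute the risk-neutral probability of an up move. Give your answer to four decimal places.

p = 0.6444

Risk-neutral probability p = (1 + 0.09 − 0.8)/(1.25 − 0.8) = 0.2900/0.4500 = 0.6444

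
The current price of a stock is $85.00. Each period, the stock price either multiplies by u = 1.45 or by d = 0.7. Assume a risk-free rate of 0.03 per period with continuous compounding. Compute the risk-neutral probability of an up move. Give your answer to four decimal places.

p = 0.4406

Risk-neutral probability p = (e^0.03 − 0.7)/(1.45 − 0.7) = 0.3305/0.7500 = 0.4406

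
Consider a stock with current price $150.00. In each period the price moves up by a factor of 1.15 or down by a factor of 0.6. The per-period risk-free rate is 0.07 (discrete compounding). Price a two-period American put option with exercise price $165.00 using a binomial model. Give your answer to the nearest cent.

$16.87

Risk-neutral probability p = (1 + 0.07 − 0.6)/(1.15 − 0.6) = 0.4700/0.5500 = 0.8545
Terminal stock prices: S_uu = 198.4, S_ud = 103.5, S_dd = 54
Terminal payoffs (K − S): max(-33.37, 0) = 0, max(61.5, 0) = 61.5, max(111, 0) = 111
Node u (S = 172.5): continuation = 1/1.07·[0.8545·0.0000 + 0.1455·61.5000] = 8.3602; exercise value = 0.0000 ≤ continuation, so V_u = 8.3602
Node d (S = 90): continuation = 1/1.07·[0.8545·61.5000 + 0.1455·111.0000] = 64.2056; exercise value = 75.0000 > continuation, so V_d = 75.0000 (exercise)
Node 0 (S = 150): continuation = 1/1.07·[0.8545·8.3602 + 0.1455·75.0000] = 16.8722; exercise value = 15.0000 ≤ continuation, so V_0 = 16.8722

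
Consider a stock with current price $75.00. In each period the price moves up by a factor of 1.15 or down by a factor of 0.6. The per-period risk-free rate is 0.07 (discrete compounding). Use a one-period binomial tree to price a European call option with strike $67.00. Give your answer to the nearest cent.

$15.37

Risk-neutral probability p = (1 + 0.07 − 0.6)/(1.15 − 0.6) = 0.4700/0.5500 = 0.8545
Terminal stock prices: S_u = 86.25, S_d = 45
Terminal payoffs (S − K): max(19.25, 0) = 19.25, max(-22, 0) = 0
Node 0 (S = 75): V_0 = 1/1.07·[0.8545·19.2500 + 0.1455·0.0000] = 15.3738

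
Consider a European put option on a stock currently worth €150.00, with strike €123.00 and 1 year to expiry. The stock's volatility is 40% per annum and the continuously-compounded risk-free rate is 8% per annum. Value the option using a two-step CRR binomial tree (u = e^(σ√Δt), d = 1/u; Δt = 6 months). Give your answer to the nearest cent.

€8.69

CRR parameters: u = e^(σ√Δt) = e^(0.4·√0.5) = 1.3269, d = 1/u = 0.7536
Per-period rate: rΔt = 0.08·0.5 = 0.04, so R = e^0.04 = 1.0408
Risk-neutral probability p = (e^0.04 − 0.7536)/(1.3269 − 0.7536) = 0.2872/0.5733 = 0.5009
Terminal stock prices: S_uu = 264.1, S_ud = 150, S_dd = 85.2
Terminal payoffs (K − S): max(-141.1, 0) = 0, max(-27, 0) = 0, max(37.8, 0) = 37.8
Node u (S = 199): V_u = e^(−0.04)·[0.5009·0.0000 + 0.4991·0.0000] = 0.0000
Node d (S = 113): V_d = e^(−0.04)·[0.5009·0.0000 + 0.4991·37.8044] = 18.1266
Node 0 (S = 150): V_0 = e^(−0.04)·[0.5009·0.0000 + 0.4991·18.1266] = 8.6914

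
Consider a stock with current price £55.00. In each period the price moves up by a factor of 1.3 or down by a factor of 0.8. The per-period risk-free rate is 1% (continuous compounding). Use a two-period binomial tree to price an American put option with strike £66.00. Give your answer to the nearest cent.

£14.73

Risk-neutral probability p = (e^0.01 − 0.8)/(1.3 − 0.8) = 0.2101/0.5000 = 0.4201
Terminal stock prices: S_uu = 92.95, S_ud = 57.2, S_dd = 35.2
Terminal payoffs (K − S): max(-26.95, 0) = 0, max(8.8, 0) = 8.8, max(30.8, 0) = 30.8
Node u (S = 71.5): continuation = e^(−0.01)·[0.4201·0.0000 + 0.5799·8.8000] = 5.0523; exercise value = 0.0000 ≤ continuation, so V_u = 5.0523
Node d (S = 44): continuation = e^(−0.01)·[0.4201·8.8000 + 0.5799·30.8000] = 21.3433; exercise value = 22.0000 > continuation, so V_d = 22.0000 (exercise)
Node 0 (S = 55): continuation = e^(−0.01)·[0.4201·5.0523 + 0.5799·22.0000] = 14.7322; exercise value = 11.0000 ≤ continuation, so V_0 = 14.7322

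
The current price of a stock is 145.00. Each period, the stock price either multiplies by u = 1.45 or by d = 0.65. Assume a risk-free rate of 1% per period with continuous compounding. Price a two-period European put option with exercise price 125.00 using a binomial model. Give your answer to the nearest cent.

Risk-neutral probability p = (e^0.01 − 0.65)/(1.45 − 0.65) = 0.3601/0.8000 = 0.4501
Terminal stock prices: S_uu = 304.9, S_ud = 136.7, S_dd = 61.26
Terminal payoffs (K − S): max(-179.9, 0) = 0, max(-11.66, 0) = 0, max(63.74, 0) = 63.74
Node u (S = 210.2): V_u = e^(−0.01)·[0.4501·0.0000 + 0.5499·0.0000] = 0.0000
Node d (S = 94.25): V_d = e^(−0.01)·[0.4501·0.0000 + 0.5499·63.7375] = 34.7029
Node 0 (S = 145): V_0 = e^(−0.01)·[0.4501·0.0000 + 0.5499·34.7029] = 18.8945

18.89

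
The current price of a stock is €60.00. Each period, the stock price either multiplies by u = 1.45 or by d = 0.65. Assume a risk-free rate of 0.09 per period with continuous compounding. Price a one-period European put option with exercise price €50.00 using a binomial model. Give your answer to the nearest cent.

Risk-neutral probability p = (e^0.09 − 0.65)/(1.45 − 0.65) = 0.4442/0.8000 = 0.5552
Terminal stock prices: S_u = 87, S_d = 39
Terminal payoffs (K − S): max(-37, 0) = 0, max(11, 0) = 11
Node 0 (S = 60): V_0 = e^(−0.09)·[0.5552·0.0000 + 0.4448·11.0000] = 4.4715

€4.47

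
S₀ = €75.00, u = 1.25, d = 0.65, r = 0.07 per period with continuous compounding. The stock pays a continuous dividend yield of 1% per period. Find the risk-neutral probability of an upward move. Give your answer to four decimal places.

p = 0.6864

Per-period risk-free factor R = e^0.07 = 1.0725; dividend-adjusted growth = e^(0.07−0.01) = 1.0618.
Risk-neutral probability p = (1.0618 − 0.65)/(1.25 − 0.65) = 0.4118/0.6000 = 0.6864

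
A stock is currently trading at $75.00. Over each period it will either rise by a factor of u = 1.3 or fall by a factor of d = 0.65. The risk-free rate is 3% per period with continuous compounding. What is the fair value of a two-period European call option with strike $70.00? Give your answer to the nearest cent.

$18.31

Risk-neutral probability p = (e^0.03 − 0.65)/(1.3 − 0.65) = 0.3805/0.6500 = 0.5853
Terminal stock prices: S_uu = 126.8, S_ud = 63.38, S_dd = 31.69
Terminal payoffs (S − K): max(56.75, 0) = 56.75, max(-6.625, 0) = 0, max(-38.31, 0) = 0
Node u (S = 97.5): V_u = e^(−0.03)·[0.5853·56.7500 + 0.4147·0.0000] = 32.2349
Node d (S = 48.75): V_d = e^(−0.03)·[0.5853·0.0000 + 0.4147·0.0000] = 0.0000
Node 0 (S = 75): V_0 = e^(−0.03)·[0.5853·32.2349 + 0.4147·0.0000] = 18.3099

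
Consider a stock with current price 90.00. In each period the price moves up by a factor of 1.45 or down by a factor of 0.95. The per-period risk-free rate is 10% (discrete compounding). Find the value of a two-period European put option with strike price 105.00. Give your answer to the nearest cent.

Risk-neutral probability p = (1 + 0.1 − 0.95)/(1.45 − 0.95) = 0.1500/0.5000 = 0.3000
Terminal stock prices: S_uu = 189.2, S_ud = 124, S_dd = 81.22
Terminal payoffs (K − S): max(-84.22, 0) = 0, max(-18.97, 0) = 0, max(23.78, 0) = 23.78
Node u (S = 130.5): V_u = 1/1.1·[0.3000·0.0000 + 0.7000·0.0000] = 0.0000
Node d (S = 85.5): V_d = 1/1.1·[0.3000·0.0000 + 0.7000·23.7750] = 15.1295
Node 0 (S = 90): V_0 = 1/1.1·[0.3000·0.0000 + 0.7000·15.1295] = 9.6279

9.63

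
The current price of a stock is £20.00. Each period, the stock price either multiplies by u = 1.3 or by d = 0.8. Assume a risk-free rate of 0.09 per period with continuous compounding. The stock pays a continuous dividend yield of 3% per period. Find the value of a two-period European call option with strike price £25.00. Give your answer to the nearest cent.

Per-period risk-free factor R = e^0.09 = 1.0942; dividend-adjusted growth = e^(0.09−0.03) = 1.0618.
Risk-neutral probability p = (1.0618 − 0.8)/(1.3 − 0.8) = 0.2618/0.5000 = 0.5237
Terminal stock prices: S_uu = 33.8, S_ud = 20.8, S_dd = 12.8
Terminal payoffs (S − K): max(8.8, 0) = 8.8, max(-4.2, 0) = 0, max(-12.2, 0) = 0
Node u (S = 26): V_u = e^(−0.09)·[0.5237·8.8000 + 0.4763·0.0000] = 4.2117
Node d (S = 16): V_d = e^(−0.09)·[0.5237·0.0000 + 0.4763·0.0000] = 0.0000
Node 0 (S = 20): V_0 = e^(−0.09)·[0.5237·4.2117 + 0.4763·0.0000] = 2.0157

£2.02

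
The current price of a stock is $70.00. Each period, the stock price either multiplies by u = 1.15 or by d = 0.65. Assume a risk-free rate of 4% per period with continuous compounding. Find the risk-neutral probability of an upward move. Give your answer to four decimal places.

p = 0.7816

Risk-neutral probability p = (e^0.04 − 0.65)/(1.15 − 0.65) = 0.3908/0.5000 = 0.7816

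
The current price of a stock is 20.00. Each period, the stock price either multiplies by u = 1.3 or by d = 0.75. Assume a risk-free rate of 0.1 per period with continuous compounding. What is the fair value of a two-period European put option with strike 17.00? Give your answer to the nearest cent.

0.59

Risk-neutral probability p = (e^0.1 − 0.75)/(1.3 − 0.75) = 0.3552/0.5500 = 0.6458
Terminal stock prices: S_uu = 33.8, S_ud = 19.5, S_dd = 11.25
Terminal payoffs (K − S): max(-16.8, 0) = 0, max(-2.5, 0) = 0, max(5.75, 0) = 5.75
Node u (S = 26): V_u = e^(−0.1)·[0.6458·0.0000 + 0.3542·0.0000] = 0.0000
Node d (S = 15): V_d = e^(−0.1)·[0.6458·0.0000 + 0.3542·5.7500] = 1.8430
Node 0 (S = 20): V_0 = e^(−0.1)·[0.6458·0.0000 + 0.3542·1.8430] = 0.5907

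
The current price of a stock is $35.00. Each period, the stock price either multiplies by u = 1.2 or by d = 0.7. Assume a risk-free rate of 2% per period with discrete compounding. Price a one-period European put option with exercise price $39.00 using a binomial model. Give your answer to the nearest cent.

$5.12

Risk-neutral probability p = (1 + 0.02 − 0.7)/(1.2 − 0.7) = 0.3200/0.5000 = 0.6400
Terminal stock prices: S_u = 42, S_d = 24.5
Terminal payoffs (K − S): max(-3, 0) = 0, max(14.5, 0) = 14.5
Node 0 (S = 35): V_0 = 1/1.02·[0.6400·0.0000 + 0.3600·14.5000] = 5.1176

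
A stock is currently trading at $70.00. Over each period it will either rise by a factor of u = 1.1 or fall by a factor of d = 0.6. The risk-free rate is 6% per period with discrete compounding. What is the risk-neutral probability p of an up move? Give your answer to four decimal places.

p = 0.9200

Risk-neutral probability p = (1 + 0.06 − 0.6)/(1.1 − 0.6) = 0.4600/0.5000 = 0.9200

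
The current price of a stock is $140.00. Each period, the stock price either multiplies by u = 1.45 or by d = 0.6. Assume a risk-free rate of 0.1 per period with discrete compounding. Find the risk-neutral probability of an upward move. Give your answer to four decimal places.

Risk-neutral probability p = (1 + 0.1 − 0.6)/(1.45 − 0.6) = 0.5000/0.8500 = 0.5882

p = 0.5882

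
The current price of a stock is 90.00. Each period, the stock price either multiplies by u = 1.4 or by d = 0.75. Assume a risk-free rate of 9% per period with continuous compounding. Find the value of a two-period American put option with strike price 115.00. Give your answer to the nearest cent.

Risk-neutral probability p = (e^0.09 − 0.75)/(1.4 − 0.75) = 0.3442/0.6500 = 0.5295
Terminal stock prices: S_uu = 176.4, S_ud = 94.5, S_dd = 50.62
Terminal payoffs (K − S): max(-61.4, 0) = 0, max(20.5, 0) = 20.5, max(64.38, 0) = 64.38
Node u (S = 126): continuation = e^(−0.09)·[0.5295·0.0000 + 0.4705·20.5000] = 8.8151; exercise value = 0.0000 ≤ continuation, so V_u = 8.8151
Node d (S = 67.5): continuation = e^(−0.09)·[0.5295·20.5000 + 0.4705·64.3750] = 37.6021; exercise value = 47.5000 > continuation, so V_d = 47.5000 (exercise)
Node 0 (S = 90): continuation = e^(−0.09)·[0.5295·8.8151 + 0.4705·47.5000] = 24.6911; exercise value = 25.0000 > continuation, so V_0 = 25.0000 (exercise)

25.00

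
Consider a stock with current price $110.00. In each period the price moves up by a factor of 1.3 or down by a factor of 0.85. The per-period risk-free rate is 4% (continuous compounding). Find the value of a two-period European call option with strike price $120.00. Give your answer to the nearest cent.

Risk-neutral probability p = (e^0.04 − 0.85)/(1.3 − 0.85) = 0.1908/0.4500 = 0.4240
Terminal stock prices: S_uu = 185.9, S_ud = 121.5, S_dd = 79.47
Terminal payoffs (S − K): max(65.9, 0) = 65.9, max(1.55, 0) = 1.55, max(-40.53, 0) = 0
Node u (S = 143): V_u = e^(−0.04)·[0.4240·65.9000 + 0.5760·1.5500] = 27.7053
Node d (S = 93.5): V_d = e^(−0.04)·[0.4240·1.5500 + 0.5760·0.0000] = 0.6315
Node 0 (S = 110): V_0 = e^(−0.04)·[0.4240·27.7053 + 0.5760·0.6315] = 11.6365

$11.64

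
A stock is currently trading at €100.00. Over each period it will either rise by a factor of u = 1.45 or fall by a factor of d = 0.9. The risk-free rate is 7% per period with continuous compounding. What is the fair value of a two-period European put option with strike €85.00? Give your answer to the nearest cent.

€1.64

Risk-neutral probability p = (e^0.07 − 0.9)/(1.45 − 0.9) = 0.1725/0.5500 = 0.3137
Terminal stock prices: S_uu = 210.2, S_ud = 130.5, S_dd = 81
Terminal payoffs (K − S): max(-125.2, 0) = 0, max(-45.5, 0) = 0, max(4, 0) = 4
Node u (S = 145): V_u = e^(−0.07)·[0.3137·0.0000 + 0.6863·0.0000] = 0.0000
Node d (S = 90): V_d = e^(−0.07)·[0.3137·0.0000 + 0.6863·4.0000] = 2.5598
Node 0 (S = 100): V_0 = e^(−0.07)·[0.3137·0.0000 + 0.6863·2.5598] = 1.6381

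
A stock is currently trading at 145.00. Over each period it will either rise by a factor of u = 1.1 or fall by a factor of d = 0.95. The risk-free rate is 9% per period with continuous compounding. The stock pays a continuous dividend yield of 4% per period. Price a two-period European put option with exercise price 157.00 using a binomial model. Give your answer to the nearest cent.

Per-period risk-free factor R = e^0.09 = 1.0942; dividend-adjusted growth = e^(0.09−0.04) = 1.0513.
Risk-neutral probability p = (1.0513 − 0.95)/(1.1 − 0.95) = 0.1013/0.1500 = 0.6751
Terminal stock prices: S_uu = 175.5, S_ud = 151.5, S_dd = 130.9
Terminal payoffs (K − S): max(-18.45, 0) = 0, max(5.475, 0) = 5.475, max(26.14, 0) = 26.14
Node u (S = 159.5): V_u = e^(−0.09)·[0.6751·0.0000 + 0.3249·5.4750] = 1.6255
Node d (S = 137.8): V_d = e^(−0.09)·[0.6751·5.4750 + 0.3249·26.1375] = 11.1385
Node 0 (S = 145): V_0 = e^(−0.09)·[0.6751·1.6255 + 0.3249·11.1385] = 4.3100

4.31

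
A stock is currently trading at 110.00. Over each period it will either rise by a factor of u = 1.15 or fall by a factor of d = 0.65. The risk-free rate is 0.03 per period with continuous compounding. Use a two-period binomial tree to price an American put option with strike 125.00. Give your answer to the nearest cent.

19.74

Risk-neutral probability p = (e^0.03 − 0.65)/(1.15 − 0.65) = 0.3805/0.5000 = 0.7609
Terminal stock prices: S_uu = 145.5, S_ud = 82.22, S_dd = 46.48
Terminal payoffs (K − S): max(-20.47, 0) = 0, max(42.78, 0) = 42.78, max(78.53, 0) = 78.53
Node u (S = 126.5): continuation = e^(−0.03)·[0.7609·0.0000 + 0.2391·42.7750] = 9.9249; exercise value = 0.0000 ≤ continuation, so V_u = 9.9249
Node d (S = 71.5): continuation = e^(−0.03)·[0.7609·42.7750 + 0.2391·78.5250] = 49.8057; exercise value = 53.5000 > continuation, so V_d = 53.5000 (exercise)
Node 0 (S = 110): continuation = e^(−0.03)·[0.7609·9.9249 + 0.2391·53.5000] = 19.7420; exercise value = 15.0000 ≤ continuation, so V_0 = 19.7420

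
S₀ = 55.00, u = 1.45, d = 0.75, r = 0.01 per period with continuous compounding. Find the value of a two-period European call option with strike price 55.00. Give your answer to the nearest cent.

10.41

Risk-neutral probability p = (e^0.01 − 0.75)/(1.45 − 0.75) = 0.2601/0.7000 = 0.3715
Terminal stock prices: S_uu = 115.6, S_ud = 59.81, S_dd = 30.94
Terminal payoffs (S − K): max(60.64, 0) = 60.64, max(4.812, 0) = 4.812, max(-24.06, 0) = 0
Node u (S = 79.75): V_u = e^(−0.01)·[0.3715·60.6375 + 0.6285·4.8125] = 25.2973
Node d (S = 41.25): V_d = e^(−0.01)·[0.3715·4.8125 + 0.6285·0.0000] = 1.7701
Node 0 (S = 55): V_0 = e^(−0.01)·[0.3715·25.2973 + 0.6285·1.7701] = 10.4058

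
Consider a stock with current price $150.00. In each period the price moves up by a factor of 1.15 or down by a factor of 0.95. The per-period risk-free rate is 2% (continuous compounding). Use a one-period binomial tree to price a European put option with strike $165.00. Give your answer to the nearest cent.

$14.31

Risk-neutral probability p = (e^0.02 − 0.95)/(1.15 − 0.95) = 0.0702/0.2000 = 0.3510
Terminal stock prices: S_u = 172.5, S_d = 142.5
Terminal payoffs (K − S): max(-7.5, 0) = 0, max(22.5, 0) = 22.5
Node 0 (S = 150): V_0 = e^(−0.02)·[0.3510·0.0000 + 0.6490·22.5000] = 14.3132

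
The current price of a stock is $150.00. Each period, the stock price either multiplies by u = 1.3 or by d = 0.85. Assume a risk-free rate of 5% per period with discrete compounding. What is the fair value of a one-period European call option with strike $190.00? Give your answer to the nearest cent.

$2.12

Risk-neutral probability p = (1 + 0.05 − 0.85)/(1.3 − 0.85) = 0.2000/0.4500 = 0.4444
Terminal stock prices: S_u = 195, S_d = 127.5
Terminal payoffs (S − K): max(5, 0) = 5, max(-62.5, 0) = 0
Node 0 (S = 150): V_0 = 1/1.05·[0.4444·5.0000 + 0.5556·0.0000] = 2.1164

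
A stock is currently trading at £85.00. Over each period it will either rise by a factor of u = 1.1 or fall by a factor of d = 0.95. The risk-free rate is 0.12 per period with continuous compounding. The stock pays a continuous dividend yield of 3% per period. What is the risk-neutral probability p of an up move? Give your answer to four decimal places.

Per-period risk-free factor R = e^0.12 = 1.1275; dividend-adjusted growth = e^(0.12−0.03) = 1.0942.
Risk-neutral probability p = (1.0942 − 0.95)/(1.1 − 0.95) = 0.1442/0.1500 = 0.9612

p = 0.9612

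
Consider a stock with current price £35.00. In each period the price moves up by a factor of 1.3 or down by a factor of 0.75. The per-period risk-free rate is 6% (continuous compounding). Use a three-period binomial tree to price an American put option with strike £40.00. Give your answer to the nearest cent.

£6.89

Risk-neutral probability p = (e^0.06 − 0.75)/(1.3 − 0.75) = 0.3118/0.5500 = 0.5670
Terminal stock prices: S_uuu = 76.89, S_uud = 44.36, S_udd = 25.59, S_ddd = 14.77
Terminal payoffs (K − S): max(-36.89, 0) = 0, max(-4.363, 0) = 0, max(14.41, 0) = 14.41, max(25.23, 0) = 25.23
Node uu (S = 59.15): continuation = e^(−0.06)·[0.5670·0.0000 + 0.4330·0.0000] = 0.0000; exercise value = 0.0000 ≤ continuation, so V_uu = 0.0000
Node ud (S = 34.12): continuation = e^(−0.06)·[0.5670·0.0000 + 0.4330·14.4062] = 5.8750; exercise value = 5.8750 > continuation, so V_ud = 5.8750 (exercise)
Node dd (S = 19.69): continuation = e^(−0.06)·[0.5670·14.4062 + 0.4330·25.2344] = 17.9831; exercise value = 20.3125 > continuation, so V_dd = 20.3125 (exercise)
Node u (S = 45.5): continuation = e^(−0.06)·[0.5670·0.0000 + 0.4330·5.8750] = 2.3959; exercise value = 0.0000 ≤ continuation, so V_u = 2.3959
Node d (S = 26.25): continuation = e^(−0.06)·[0.5670·5.8750 + 0.4330·20.3125] = 11.4206; exercise value = 13.7500 > continuation, so V_d = 13.7500 (exercise)
Node 0 (S = 35): continuation = e^(−0.06)·[0.5670·2.3959 + 0.4330·13.7500] = 6.8866; exercise value = 5.0000 ≤ continuation, so V_0 = 6.8866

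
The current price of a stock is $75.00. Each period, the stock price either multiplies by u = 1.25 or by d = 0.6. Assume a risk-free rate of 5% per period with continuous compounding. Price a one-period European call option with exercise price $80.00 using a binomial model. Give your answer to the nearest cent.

$9.08

Risk-neutral probability p = (e^0.05 − 0.6)/(1.25 − 0.6) = 0.4513/0.6500 = 0.6943
Terminal stock prices: S_u = 93.75, S_d = 45
Terminal payoffs (S − K): max(13.75, 0) = 13.75, max(-35, 0) = 0
Node 0 (S = 75): V_0 = e^(−0.05)·[0.6943·13.7500 + 0.3057·0.0000] = 9.0805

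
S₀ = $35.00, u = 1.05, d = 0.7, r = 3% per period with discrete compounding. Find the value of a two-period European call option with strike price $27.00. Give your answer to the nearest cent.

$9.71

Risk-neutral probability p = (1 + 0.03 − 0.7)/(1.05 − 0.7) = 0.3300/0.3500 = 0.9429
Terminal stock prices: S_uu = 38.59, S_ud = 25.72, S_dd = 17.15
Terminal payoffs (S − K): max(11.59, 0) = 11.59, max(-1.275, 0) = 0, max(-9.85, 0) = 0
Node u (S = 36.75): V_u = 1/1.03·[0.9429·11.5875 + 0.0571·0.0000] = 10.6071
Node d (S = 24.5): V_d = 1/1.03·[0.9429·0.0000 + 0.0571·0.0000] = 0.0000
Node 0 (S = 35): V_0 = 1/1.03·[0.9429·10.6071 + 0.0571·0.0000] = 9.7097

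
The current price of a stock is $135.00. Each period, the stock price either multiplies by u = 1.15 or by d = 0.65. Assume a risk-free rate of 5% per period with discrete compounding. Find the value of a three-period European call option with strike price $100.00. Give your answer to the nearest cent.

Risk-neutral probability p = (1 + 0.05 − 0.65)/(1.15 − 0.65) = 0.4000/0.5000 = 0.8000
Terminal stock prices: S_uuu = 205.3, S_uud = 116, S_udd = 65.59, S_ddd = 37.07
Terminal payoffs (S − K): max(105.3, 0) = 105.3, max(16.05, 0) = 16.05, max(-34.41, 0) = 0, max(-62.93, 0) = 0
Node uu (S = 178.5): V_uu = 1/1.05·[0.8000·105.3181 + 0.2000·16.0494] = 83.2994
Node ud (S = 100.9): V_ud = 1/1.05·[0.8000·16.0494 + 0.2000·0.0000] = 12.2281
Node dd (S = 57.04): V_dd = 1/1.05·[0.8000·0.0000 + 0.2000·0.0000] = 0.0000
Node u (S = 155.2): V_u = 1/1.05·[0.8000·83.2994 + 0.2000·12.2281] = 65.7954
Node d (S = 87.75): V_d = 1/1.05·[0.8000·12.2281 + 0.2000·0.0000] = 9.3166
Node 0 (S = 135): V_0 = 1/1.05·[0.8000·65.7954 + 0.2000·9.3166] = 51.9044

$51.90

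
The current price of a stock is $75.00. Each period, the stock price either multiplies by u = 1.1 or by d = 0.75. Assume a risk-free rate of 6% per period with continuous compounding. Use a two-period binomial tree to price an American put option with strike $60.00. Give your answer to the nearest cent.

$0.39

Risk-neutral probability p = (e^0.06 − 0.75)/(1.1 − 0.75) = 0.3118/0.3500 = 0.8910
Terminal stock prices: S_uu = 90.75, S_ud = 61.88, S_dd = 42.19
Terminal payoffs (K − S): max(-30.75, 0) = 0, max(-1.875, 0) = 0, max(17.81, 0) = 17.81
Node u (S = 82.5): continuation = e^(−0.06)·[0.8910·0.0000 + 0.1090·0.0000] = 0.0000; exercise value = 0.0000 ≤ continuation, so V_u = 0.0000
Node d (S = 56.25): continuation = e^(−0.06)·[0.8910·0.0000 + 0.1090·17.8125] = 1.8291; exercise value = 3.7500 > continuation, so V_d = 3.7500 (exercise)
Node 0 (S = 75): continuation = e^(−0.06)·[0.8910·0.0000 + 0.1090·3.7500] = 0.3851; exercise value = 0.0000 ≤ continuation, so V_0 = 0.3851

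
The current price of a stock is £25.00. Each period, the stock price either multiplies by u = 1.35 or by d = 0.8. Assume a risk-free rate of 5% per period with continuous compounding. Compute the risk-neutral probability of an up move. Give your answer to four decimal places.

p = 0.4569

Risk-neutral probability p = (e^0.05 − 0.8)/(1.35 − 0.8) = 0.2513/0.5500 = 0.4569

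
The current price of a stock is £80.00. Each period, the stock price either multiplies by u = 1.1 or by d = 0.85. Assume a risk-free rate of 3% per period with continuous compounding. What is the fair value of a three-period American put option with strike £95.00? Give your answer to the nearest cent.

£15.00

Risk-neutral probability p = (e^0.03 − 0.85)/(1.1 − 0.85) = 0.1805/0.2500 = 0.7218
Terminal stock prices: S_uuu = 106.5, S_uud = 82.28, S_udd = 63.58, S_ddd = 49.13
Terminal payoffs (K − S): max(-11.48, 0) = 0, max(12.72, 0) = 12.72, max(31.42, 0) = 31.42, max(45.87, 0) = 45.87
Node uu (S = 96.8): continuation = e^(−0.03)·[0.7218·0.0000 + 0.2782·12.7200] = 3.4339; exercise value = 0.0000 ≤ continuation, so V_uu = 3.4339
Node ud (S = 74.8): continuation = e^(−0.03)·[0.7218·12.7200 + 0.2782·31.4200] = 17.3923; exercise value = 20.2000 > continuation, so V_ud = 20.2000 (exercise)
Node dd (S = 57.8): continuation = e^(−0.03)·[0.7218·31.4200 + 0.2782·45.8700] = 34.3923; exercise value = 37.2000 > continuation, so V_dd = 37.2000 (exercise)
Node u (S = 88): continuation = e^(−0.03)·[0.7218·3.4339 + 0.2782·20.2000] = 7.8586; exercise value = 7.0000 ≤ continuation, so V_u = 7.8586
Node d (S = 68): continuation = e^(−0.03)·[0.7218·20.2000 + 0.2782·37.2000] = 24.1923; exercise value = 27.0000 > continuation, so V_d = 27.0000 (exercise)
Node 0 (S = 80): continuation = e^(−0.03)·[0.7218·7.8586 + 0.2782·27.0000] = 12.7938; exercise value = 15.0000 > continuation, so V_0 = 15.0000 (exercise)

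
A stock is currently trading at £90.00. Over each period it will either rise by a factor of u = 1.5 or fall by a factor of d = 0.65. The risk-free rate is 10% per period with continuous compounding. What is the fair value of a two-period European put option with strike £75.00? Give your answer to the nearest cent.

Risk-neutral probability p = (e^0.1 − 0.65)/(1.5 − 0.65) = 0.4552/0.8500 = 0.5355
Terminal stock prices: S_uu = 202.5, S_ud = 87.75, S_dd = 38.03
Terminal payoffs (K − S): max(-127.5, 0) = 0, max(-12.75, 0) = 0, max(36.97, 0) = 36.97
Node u (S = 135): V_u = e^(−0.1)·[0.5355·0.0000 + 0.4645·0.0000] = 0.0000
Node d (S = 58.5): V_d = e^(−0.1)·[0.5355·0.0000 + 0.4645·36.9750] = 15.5406
Node 0 (S = 90): V_0 = e^(−0.1)·[0.5355·0.0000 + 0.4645·15.5406] = 6.5318

£6.53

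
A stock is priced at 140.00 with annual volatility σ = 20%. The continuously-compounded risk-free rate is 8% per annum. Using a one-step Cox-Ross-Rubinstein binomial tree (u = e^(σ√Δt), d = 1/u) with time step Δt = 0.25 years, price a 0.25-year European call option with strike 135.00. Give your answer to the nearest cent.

CRR parameters: u = e^(σ√Δt) = e^(0.2·√0.25) = 1.1052, d = 1/u = 0.9048
Per-period rate: rΔt = 0.08·0.25 = 0.02, so R = e^0.02 = 1.0202
Risk-neutral probability p = (e^0.02 − 0.9048)/(1.1052 − 0.9048) = 0.1154/0.2003 = 0.5759
Terminal stock prices: S_u = 154.7, S_d = 126.7
Terminal payoffs (S − K): max(19.72, 0) = 19.72, max(-8.323, 0) = 0
Node 0 (S = 140): V_0 = e^(−0.02)·[0.5759·19.7239 + 0.4241·0.0000] = 11.1333

11.13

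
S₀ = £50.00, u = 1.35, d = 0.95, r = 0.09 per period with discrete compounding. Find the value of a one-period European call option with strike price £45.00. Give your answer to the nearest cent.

£8.72

Risk-neutral probability p = (1 + 0.09 − 0.95)/(1.35 − 0.95) = 0.1400/0.4000 = 0.3500
Terminal stock prices: S_u = 67.5, S_d = 47.5
Terminal payoffs (S − K): max(22.5, 0) = 22.5, max(2.5, 0) = 2.5
Node 0 (S = 50): V_0 = 1/1.09·[0.3500·22.5000 + 0.6500·2.5000] = 8.7156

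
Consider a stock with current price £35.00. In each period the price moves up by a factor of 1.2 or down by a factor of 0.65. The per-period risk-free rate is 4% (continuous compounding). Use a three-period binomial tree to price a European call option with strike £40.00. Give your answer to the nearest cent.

£6.52

Risk-neutral probability p = (e^0.04 − 0.65)/(1.2 − 0.65) = 0.3908/0.5500 = 0.7106
Terminal stock prices: S_uuu = 60.48, S_uud = 32.76, S_udd = 17.75, S_ddd = 9.612
Terminal payoffs (S − K): max(20.48, 0) = 20.48, max(-7.24, 0) = 0, max(-22.25, 0) = 0, max(-30.39, 0) = 0
Node uu (S = 50.4): V_uu = e^(−0.04)·[0.7106·20.4800 + 0.2894·0.0000] = 13.9818
Node ud (S = 27.3): V_ud = e^(−0.04)·[0.7106·0.0000 + 0.2894·0.0000] = 0.0000
Node dd (S = 14.79): V_dd = e^(−0.04)·[0.7106·0.0000 + 0.2894·0.0000] = 0.0000
Node u (S = 42): V_u = e^(−0.04)·[0.7106·13.9818 + 0.2894·0.0000] = 9.5454
Node d (S = 22.75): V_d = e^(−0.04)·[0.7106·0.0000 + 0.2894·0.0000] = 0.0000
Node 0 (S = 35): V_0 = e^(−0.04)·[0.7106·9.5454 + 0.2894·0.0000] = 6.5167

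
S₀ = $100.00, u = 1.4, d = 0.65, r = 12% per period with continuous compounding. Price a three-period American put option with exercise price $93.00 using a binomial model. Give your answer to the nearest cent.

$11.01

Risk-neutral probability p = (e^0.12 − 0.65)/(1.4 − 0.65) = 0.4775/0.7500 = 0.6367
Terminal stock prices: S_uuu = 274.4, S_uud = 127.4, S_udd = 59.15, S_ddd = 27.46
Terminal payoffs (K − S): max(-181.4, 0) = 0, max(-34.4, 0) = 0, max(33.85, 0) = 33.85, max(65.54, 0) = 65.54
Node uu (S = 196): continuation = e^(−0.12)·[0.6367·0.0000 + 0.3633·0.0000] = 0.0000; exercise value = 0.0000 ≤ continuation, so V_uu = 0.0000
Node ud (S = 91): continuation = e^(−0.12)·[0.6367·0.0000 + 0.3633·33.8500] = 10.9082; exercise value = 2.0000 ≤ continuation, so V_ud = 10.9082
Node dd (S = 42.25): continuation = e^(−0.12)·[0.6367·33.8500 + 0.3633·65.5375] = 40.2336; exercise value = 50.7500 > continuation, so V_dd = 50.7500 (exercise)
Node u (S = 140): continuation = e^(−0.12)·[0.6367·0.0000 + 0.3633·10.9082] = 3.5152; exercise value = 0.0000 ≤ continuation, so V_u = 3.5152
Node d (S = 65): continuation = e^(−0.12)·[0.6367·10.9082 + 0.3633·50.7500] = 22.5138; exercise value = 28.0000 > continuation, so V_d = 28.0000 (exercise)
Node 0 (S = 100): continuation = e^(−0.12)·[0.6367·3.5152 + 0.3633·28.0000] = 11.0080; exercise value = 0.0000 ≤ continuation, so V_0 = 11.0080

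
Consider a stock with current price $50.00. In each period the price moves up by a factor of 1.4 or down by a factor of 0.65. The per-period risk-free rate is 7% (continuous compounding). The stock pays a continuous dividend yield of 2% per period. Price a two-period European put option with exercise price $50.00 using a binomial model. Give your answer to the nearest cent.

Per-period risk-free factor R = e^0.07 = 1.0725; dividend-adjusted growth = e^(0.07−0.02) = 1.0513.
Risk-neutral probability p = (1.0513 − 0.65)/(1.4 − 0.65) = 0.4013/0.7500 = 0.5350
Terminal stock prices: S_uu = 98, S_ud = 45.5, S_dd = 21.13
Terminal payoffs (K − S): max(-48, 0) = 0, max(4.5, 0) = 4.5, max(28.87, 0) = 28.87
Node u (S = 70): V_u = e^(−0.07)·[0.5350·0.0000 + 0.4650·4.5000] = 1.9509
Node d (S = 32.5): V_d = e^(−0.07)·[0.5350·4.5000 + 0.4650·28.8750] = 14.7632
Node 0 (S = 50): V_0 = e^(−0.07)·[0.5350·1.9509 + 0.4650·14.7632] = 7.3736

$7.37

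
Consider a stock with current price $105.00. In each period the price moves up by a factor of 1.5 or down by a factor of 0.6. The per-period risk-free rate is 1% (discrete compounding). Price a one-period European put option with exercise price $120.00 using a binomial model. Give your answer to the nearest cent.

$30.73

Risk-neutral probability p = (1 + 0.01 − 0.6)/(1.5 − 0.6) = 0.4100/0.9000 = 0.4556
Terminal stock prices: S_u = 157.5, S_d = 63
Terminal payoffs (K − S): max(-37.5, 0) = 0, max(57, 0) = 57
Node 0 (S = 105): V_0 = 1/1.01·[0.4556·0.0000 + 0.5444·57.0000] = 30.7261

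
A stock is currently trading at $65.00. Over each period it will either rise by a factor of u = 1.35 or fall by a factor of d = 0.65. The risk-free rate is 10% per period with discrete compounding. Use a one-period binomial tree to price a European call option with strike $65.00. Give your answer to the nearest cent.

$13.30

Risk-neutral probability p = (1 + 0.1 − 0.65)/(1.35 − 0.65) = 0.4500/0.7000 = 0.6429
Terminal stock prices: S_u = 87.75, S_d = 42.25
Terminal payoffs (S − K): max(22.75, 0) = 22.75, max(-22.75, 0) = 0
Node 0 (S = 65): V_0 = 1/1.1·[0.6429·22.7500 + 0.3571·0.0000] = 13.2955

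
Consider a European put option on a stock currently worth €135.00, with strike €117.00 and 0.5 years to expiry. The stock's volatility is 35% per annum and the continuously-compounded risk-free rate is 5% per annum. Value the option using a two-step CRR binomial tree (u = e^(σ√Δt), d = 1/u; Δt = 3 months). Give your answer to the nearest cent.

€5.50

CRR parameters: u = e^(σ√Δt) = e^(0.35·√0.25) = 1.1912, d = 1/u = 0.8395
Per-period rate: rΔt = 0.05·0.25 = 0.0125, so R = e^0.0125 = 1.0126
Risk-neutral probability p = (e^0.0125 − 0.8395)/(1.1912 − 0.8395) = 0.1731/0.3518 = 0.4921
Terminal stock prices: S_uu = 191.6, S_ud = 135, S_dd = 95.13
Terminal payoffs (K − S): max(-74.57, 0) = 0, max(-18, 0) = 0, max(21.87, 0) = 21.87
Node u (S = 160.8): V_u = e^(−0.0125)·[0.4921·0.0000 + 0.5079·0.0000] = 0.0000
Node d (S = 113.3): V_d = e^(−0.0125)·[0.4921·0.0000 + 0.5079·21.8671] = 10.9680
Node 0 (S = 135): V_0 = e^(−0.0125)·[0.4921·0.0000 + 0.5079·10.9680] = 5.5013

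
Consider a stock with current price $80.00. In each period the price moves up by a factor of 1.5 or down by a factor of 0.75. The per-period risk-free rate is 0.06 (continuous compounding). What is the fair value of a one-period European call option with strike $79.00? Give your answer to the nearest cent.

Risk-neutral probability p = (e^0.06 − 0.75)/(1.5 − 0.75) = 0.3118/0.7500 = 0.4158
Terminal stock prices: S_u = 120, S_d = 60
Terminal payoffs (S − K): max(41, 0) = 41, max(-19, 0) = 0
Node 0 (S = 80): V_0 = e^(−0.06)·[0.4158·41.0000 + 0.5842·0.0000] = 16.0543

$16.05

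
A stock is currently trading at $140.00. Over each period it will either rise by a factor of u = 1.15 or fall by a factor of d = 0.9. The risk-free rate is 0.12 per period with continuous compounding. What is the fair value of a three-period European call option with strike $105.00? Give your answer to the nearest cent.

$66.75

Risk-neutral probability p = (e^0.12 − 0.9)/(1.15 − 0.9) = 0.2275/0.2500 = 0.9100
Terminal stock prices: S_uuu = 212.9, S_uud = 166.6, S_udd = 130.4, S_ddd = 102.1
Terminal payoffs (S − K): max(107.9, 0) = 107.9, max(61.63, 0) = 61.63, max(25.41, 0) = 25.41, max(-2.94, 0) = 0
Node uu (S = 185.1): V_uu = e^(−0.12)·[0.9100·107.9225 + 0.0900·61.6350] = 92.0234
Node ud (S = 144.9): V_ud = e^(−0.12)·[0.9100·61.6350 + 0.0900·25.4100] = 51.7734
Node dd (S = 113.4): V_dd = e^(−0.12)·[0.9100·25.4100 + 0.0900·0.0000] = 20.5081
Node u (S = 161): V_u = e^(−0.12)·[0.9100·92.0234 + 0.0900·51.7734] = 78.4041
Node d (S = 126): V_d = e^(−0.12)·[0.9100·51.7734 + 0.0900·20.5081] = 43.4228
Node 0 (S = 140): V_0 = e^(−0.12)·[0.9100·78.4041 + 0.0900·43.4228] = 66.7455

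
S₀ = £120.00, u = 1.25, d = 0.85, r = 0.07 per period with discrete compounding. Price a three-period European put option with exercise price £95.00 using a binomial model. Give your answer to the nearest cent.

£1.58

Risk-neutral probability p = (1 + 0.07 − 0.85)/(1.25 − 0.85) = 0.2200/0.4000 = 0.5500
Terminal stock prices: S_uuu = 234.4, S_uud = 159.4, S_udd = 108.4, S_ddd = 73.69
Terminal payoffs (K − S): max(-139.4, 0) = 0, max(-64.38, 0) = 0, max(-13.37, 0) = 0, max(21.31, 0) = 21.31
Node uu (S = 187.5): V_uu = 1/1.07·[0.5500·0.0000 + 0.4500·0.0000] = 0.0000
Node ud (S = 127.5): V_ud = 1/1.07·[0.5500·0.0000 + 0.4500·0.0000] = 0.0000
Node dd (S = 86.7): V_dd = 1/1.07·[0.5500·0.0000 + 0.4500·21.3050] = 8.9600
Node u (S = 150): V_u = 1/1.07·[0.5500·0.0000 + 0.4500·0.0000] = 0.0000
Node d (S = 102): V_d = 1/1.07·[0.5500·0.0000 + 0.4500·8.9600] = 3.7682
Node 0 (S = 120): V_0 = 1/1.07·[0.5500·0.0000 + 0.4500·3.7682] = 1.5848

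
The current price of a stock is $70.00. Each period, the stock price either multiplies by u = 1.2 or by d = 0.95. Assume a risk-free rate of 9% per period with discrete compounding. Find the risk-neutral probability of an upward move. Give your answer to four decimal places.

p = 0.5600

Risk-neutral probability p = (1 + 0.09 − 0.95)/(1.2 − 0.95) = 0.1400/0.2500 = 0.5600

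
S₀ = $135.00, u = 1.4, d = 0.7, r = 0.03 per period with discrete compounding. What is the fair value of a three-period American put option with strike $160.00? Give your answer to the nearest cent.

$41.74

Risk-neutral probability p = (1 + 0.03 − 0.7)/(1.4 − 0.7) = 0.3300/0.7000 = 0.4714
Terminal stock prices: S_uuu = 370.4, S_uud = 185.2, S_udd = 92.61, S_ddd = 46.3
Terminal payoffs (K − S): max(-210.4, 0) = 0, max(-25.22, 0) = 0, max(67.39, 0) = 67.39, max(113.7, 0) = 113.7
Node uu (S = 264.6): continuation = 1/1.03·[0.4714·0.0000 + 0.5286·0.0000] = 0.0000; exercise value = 0.0000 ≤ continuation, so V_uu = 0.0000
Node ud (S = 132.3): continuation = 1/1.03·[0.4714·0.0000 + 0.5286·67.3900] = 34.5829; exercise value = 27.7000 ≤ continuation, so V_ud = 34.5829
Node dd (S = 66.15): continuation = 1/1.03·[0.4714·67.3900 + 0.5286·113.6950] = 89.1898; exercise value = 93.8500 > continuation, so V_dd = 93.8500 (exercise)
Node u (S = 189): continuation = 1/1.03·[0.4714·0.0000 + 0.5286·34.5829] = 17.7471; exercise value = 0.0000 ≤ continuation, so V_u = 17.7471
Node d (S = 94.5): continuation = 1/1.03·[0.4714·34.5829 + 0.5286·93.8500] = 63.9901; exercise value = 65.5000 > continuation, so V_d = 65.5000 (exercise)
Node 0 (S = 135): continuation = 1/1.03·[0.4714·17.7471 + 0.5286·65.5000] = 41.7359; exercise value = 25.0000 ≤ continuation, so V_0 = 41.7359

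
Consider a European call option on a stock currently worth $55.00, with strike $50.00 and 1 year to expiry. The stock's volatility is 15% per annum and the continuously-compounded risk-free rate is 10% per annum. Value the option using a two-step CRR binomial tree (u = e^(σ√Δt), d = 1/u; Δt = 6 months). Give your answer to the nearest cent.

CRR parameters: u = e^(σ√Δt) = e^(0.15·√0.5) = 1.1119, d = 1/u = 0.8994
Per-period rate: rΔt = 0.1·0.5 = 0.05, so R = e^0.05 = 1.0513
Risk-neutral probability p = (e^0.05 − 0.8994)/(1.1119 − 0.8994) = 0.1519/0.2125 = 0.7148
Terminal stock prices: S_uu = 68, S_ud = 55, S_dd = 44.49
Terminal payoffs (S − K): max(18, 0) = 18, max(5, 0) = 5, max(-5.513, 0) = 0
Node u (S = 61.15): V_u = e^(−0.05)·[0.7148·17.9971 + 0.2852·5.0000] = 13.5928
Node d (S = 49.47): V_d = e^(−0.05)·[0.7148·5.0000 + 0.2852·0.0000] = 3.3995
Node 0 (S = 55): V_0 = e^(−0.05)·[0.7148·13.5928 + 0.2852·3.3995] = 10.1640

$10.16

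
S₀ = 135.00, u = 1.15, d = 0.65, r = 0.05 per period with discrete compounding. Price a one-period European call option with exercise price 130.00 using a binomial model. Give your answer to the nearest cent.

Risk-neutral probability p = (1 + 0.05 − 0.65)/(1.15 − 0.65) = 0.4000/0.5000 = 0.8000
Terminal stock prices: S_u = 155.2, S_d = 87.75
Terminal payoffs (S − K): max(25.25, 0) = 25.25, max(-42.25, 0) = 0
Node 0 (S = 135): V_0 = 1/1.05·[0.8000·25.2500 + 0.2000·0.0000] = 19.2381

19.24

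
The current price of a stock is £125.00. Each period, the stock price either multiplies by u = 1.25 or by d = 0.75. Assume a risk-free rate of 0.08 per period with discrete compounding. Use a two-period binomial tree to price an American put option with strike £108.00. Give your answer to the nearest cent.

£4.49

Risk-neutral probability p = (1 + 0.08 − 0.75)/(1.25 − 0.75) = 0.3300/0.5000 = 0.6600
Terminal stock prices: S_uu = 195.3, S_ud = 117.2, S_dd = 70.31
Terminal payoffs (K − S): max(-87.31, 0) = 0, max(-9.188, 0) = 0, max(37.69, 0) = 37.69
Node u (S = 156.2): continuation = 1/1.08·[0.6600·0.0000 + 0.3400·0.0000] = 0.0000; exercise value = 0.0000 ≤ continuation, so V_u = 0.0000
Node d (S = 93.75): continuation = 1/1.08·[0.6600·0.0000 + 0.3400·37.6875] = 11.8646; exercise value = 14.2500 > continuation, so V_d = 14.2500 (exercise)
Node 0 (S = 125): continuation = 1/1.08·[0.6600·0.0000 + 0.3400·14.2500] = 4.4861; exercise value = 0.0000 ≤ continuation, so V_0 = 4.4861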